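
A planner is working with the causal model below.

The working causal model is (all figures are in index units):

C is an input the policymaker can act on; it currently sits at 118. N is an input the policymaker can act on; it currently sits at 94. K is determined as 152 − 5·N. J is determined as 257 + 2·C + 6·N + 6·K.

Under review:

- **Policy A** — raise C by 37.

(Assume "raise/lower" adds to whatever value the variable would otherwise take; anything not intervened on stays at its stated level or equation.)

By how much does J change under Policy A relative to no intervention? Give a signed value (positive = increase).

74

Baseline:
  C = 118
  N = 94
  K = 152 − 5·94 = -318
  J = 257 + 2·118 + 6·94 + 6·(-318) = -851
Policy A (C + 37):
  C = 118 + 37 = 155
  N = 94
  K = 152 − 5·94 = -318
  J = 257 + 2·155 + 6·94 + 6·(-318) = -777
Change in J: -777 − (-851) = 74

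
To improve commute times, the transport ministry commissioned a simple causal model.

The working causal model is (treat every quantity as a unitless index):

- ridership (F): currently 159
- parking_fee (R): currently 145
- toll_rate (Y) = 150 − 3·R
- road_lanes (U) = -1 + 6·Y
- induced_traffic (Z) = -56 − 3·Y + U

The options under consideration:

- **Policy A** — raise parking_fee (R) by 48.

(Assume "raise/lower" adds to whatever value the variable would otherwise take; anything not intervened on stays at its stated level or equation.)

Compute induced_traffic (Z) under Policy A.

Policy A (R + 48):
  R = 145 + 48 = 193
  Y = 150 − 3·193 = -429
  U = -1 + 6·(-429) = -2575
  Z = -56 − 3·(-429) + (-2575) = -1344

-1344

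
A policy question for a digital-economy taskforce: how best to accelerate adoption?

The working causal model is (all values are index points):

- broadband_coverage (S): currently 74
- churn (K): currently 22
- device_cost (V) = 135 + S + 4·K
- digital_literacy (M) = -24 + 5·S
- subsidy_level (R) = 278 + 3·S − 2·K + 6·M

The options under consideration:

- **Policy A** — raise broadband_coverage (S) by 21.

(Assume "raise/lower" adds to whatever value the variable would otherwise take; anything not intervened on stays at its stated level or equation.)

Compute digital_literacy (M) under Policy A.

Policy A (S + 21):
  S = 74 + 21 = 95
  M = -24 + 5·95 = 451

451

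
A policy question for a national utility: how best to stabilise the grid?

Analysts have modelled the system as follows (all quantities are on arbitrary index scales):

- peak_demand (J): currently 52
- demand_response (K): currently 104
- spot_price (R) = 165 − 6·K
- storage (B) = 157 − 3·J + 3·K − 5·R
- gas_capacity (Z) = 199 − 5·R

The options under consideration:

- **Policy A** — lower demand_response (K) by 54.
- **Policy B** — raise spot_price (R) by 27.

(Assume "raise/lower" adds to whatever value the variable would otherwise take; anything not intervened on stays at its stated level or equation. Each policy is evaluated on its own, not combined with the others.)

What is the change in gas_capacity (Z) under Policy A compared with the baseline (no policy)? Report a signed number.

Baseline:
  K = 104
  R = 165 − 6·104 = -459
  Z = 199 − 5·(-459) = 2494
Policy A (K − 54):
  K = 104 − 54 = 50
  R = 165 − 6·50 = -135
  Z = 199 − 5·(-135) = 874
Change in Z: 874 − 2494 = -1620

-1620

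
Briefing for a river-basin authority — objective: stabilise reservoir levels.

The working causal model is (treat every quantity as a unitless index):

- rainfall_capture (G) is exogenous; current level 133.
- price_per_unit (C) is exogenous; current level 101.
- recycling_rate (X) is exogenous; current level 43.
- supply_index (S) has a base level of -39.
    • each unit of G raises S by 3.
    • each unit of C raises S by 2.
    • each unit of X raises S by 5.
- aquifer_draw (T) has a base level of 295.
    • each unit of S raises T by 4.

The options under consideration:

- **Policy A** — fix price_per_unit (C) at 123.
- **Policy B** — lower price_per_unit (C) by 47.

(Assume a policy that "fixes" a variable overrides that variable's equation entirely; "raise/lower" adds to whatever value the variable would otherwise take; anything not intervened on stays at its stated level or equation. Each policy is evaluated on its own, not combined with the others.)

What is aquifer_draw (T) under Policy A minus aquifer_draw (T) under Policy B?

552

Policy A (C := 123):
  G = 133
  C = 123
  X = 43
  S = -39 + 3·133 + 2·123 + 5·43 = 821
  T = 295 + 4·821 = 3579
Policy B (C − 47):
  G = 133
  C = 101 − 47 = 54
  X = 43
  S = -39 + 3·133 + 2·54 + 5·43 = 683
  T = 295 + 4·683 = 3027
T: 3579 − 3027 = 552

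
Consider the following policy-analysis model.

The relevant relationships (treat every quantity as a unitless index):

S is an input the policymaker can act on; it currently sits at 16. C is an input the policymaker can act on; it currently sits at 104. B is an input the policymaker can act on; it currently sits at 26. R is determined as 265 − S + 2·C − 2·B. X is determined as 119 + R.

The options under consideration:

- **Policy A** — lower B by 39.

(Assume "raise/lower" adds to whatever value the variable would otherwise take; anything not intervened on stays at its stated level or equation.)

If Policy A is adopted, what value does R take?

Policy A (B − 39):
  S = 16
  C = 104
  B = 26 − 39 = -13
  R = 265 − 16 + 2·104 − 2·(-13) = 483

483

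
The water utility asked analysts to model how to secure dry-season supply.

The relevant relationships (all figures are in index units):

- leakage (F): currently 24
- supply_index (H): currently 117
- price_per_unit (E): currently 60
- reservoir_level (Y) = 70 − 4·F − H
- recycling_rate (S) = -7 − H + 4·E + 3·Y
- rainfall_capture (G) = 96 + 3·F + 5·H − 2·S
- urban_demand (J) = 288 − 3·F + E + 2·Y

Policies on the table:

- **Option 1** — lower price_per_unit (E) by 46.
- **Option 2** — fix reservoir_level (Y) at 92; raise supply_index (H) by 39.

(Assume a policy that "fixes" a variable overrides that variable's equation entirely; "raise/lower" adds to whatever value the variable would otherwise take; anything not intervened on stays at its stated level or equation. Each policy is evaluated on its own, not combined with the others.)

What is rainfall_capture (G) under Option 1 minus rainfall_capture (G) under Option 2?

Option 1 (E − 46):
  F = 24
  H = 117
  E = 60 − 46 = 14
  Y = 70 − 4·24 − 117 = -143
  S = -7 − 117 + 4·14 + 3·(-143) = -497
  G = 96 + 3·24 + 5·117 − 2·(-497) = 1747
Option 2 (Y := 92, H + 39):
  F = 24
  H = 117 + 39 = 156
  E = 60
  Y = 92
  S = -7 − 156 + 4·60 + 3·92 = 353
  G = 96 + 3·24 + 5·156 − 2·353 = 242
G: 1747 − 242 = 1505

1505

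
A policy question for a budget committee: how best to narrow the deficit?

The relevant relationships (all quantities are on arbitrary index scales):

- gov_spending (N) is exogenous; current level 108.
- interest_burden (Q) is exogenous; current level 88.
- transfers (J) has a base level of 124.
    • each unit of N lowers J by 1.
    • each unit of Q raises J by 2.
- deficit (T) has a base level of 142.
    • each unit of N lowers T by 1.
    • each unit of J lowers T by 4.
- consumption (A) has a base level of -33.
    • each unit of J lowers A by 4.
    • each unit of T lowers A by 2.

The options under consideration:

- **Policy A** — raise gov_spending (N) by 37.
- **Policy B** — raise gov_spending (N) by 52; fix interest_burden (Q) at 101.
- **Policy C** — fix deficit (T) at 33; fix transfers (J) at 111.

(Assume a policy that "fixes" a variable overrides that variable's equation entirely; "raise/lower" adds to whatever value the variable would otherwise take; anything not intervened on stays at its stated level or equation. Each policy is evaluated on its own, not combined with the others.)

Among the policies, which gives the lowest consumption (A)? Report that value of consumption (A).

Policy A (N + 37):
  N = 108 + 37 = 145
  Q = 88
  J = 124 − 145 + 2·88 = 155
  T = 142 − 145 − 4·155 = -623
  A = -33 − 4·155 − 2·(-623) = 593
Policy B (N + 52, Q := 101):
  N = 108 + 52 = 160
  Q = 101
  J = 124 − 160 + 2·101 = 166
  T = 142 − 160 − 4·166 = -682
  A = -33 − 4·166 − 2·(-682) = 667
Policy C (T := 33, J := 111):
  N = 108
  Q = 88
  J = 111
  T = 33
  A = -33 − 4·111 − 2·33 = -543
Comparing — Policy A: A=593, Policy B: A=667, Policy C: A=-543. Lowest is -543 (Policy C).

-543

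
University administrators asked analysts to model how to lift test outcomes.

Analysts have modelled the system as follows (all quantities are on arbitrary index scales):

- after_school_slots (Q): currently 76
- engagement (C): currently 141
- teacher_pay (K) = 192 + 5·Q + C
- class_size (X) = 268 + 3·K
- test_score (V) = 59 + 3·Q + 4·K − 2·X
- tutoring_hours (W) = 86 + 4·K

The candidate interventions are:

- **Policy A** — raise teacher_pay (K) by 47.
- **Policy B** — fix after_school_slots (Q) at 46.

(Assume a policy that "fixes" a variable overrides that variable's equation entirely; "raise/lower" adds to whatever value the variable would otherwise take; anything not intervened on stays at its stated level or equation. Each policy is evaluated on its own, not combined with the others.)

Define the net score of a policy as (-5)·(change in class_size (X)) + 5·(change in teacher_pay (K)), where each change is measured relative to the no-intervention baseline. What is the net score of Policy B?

1500

Baseline:
  Q = 76
  C = 141
  K = 192 + 5·76 + 141 = 713
  X = 268 + 3·713 = 2407
Policy B (Q := 46):
  Q = 46
  C = 141
  K = 192 + 5·46 + 141 = 563
  X = 268 + 3·563 = 1957
ΔX = 1957 − 2407 = -450; ΔK = 563 − 713 = -150
Score = (-5)·(-450) + 5·(-150) = 1500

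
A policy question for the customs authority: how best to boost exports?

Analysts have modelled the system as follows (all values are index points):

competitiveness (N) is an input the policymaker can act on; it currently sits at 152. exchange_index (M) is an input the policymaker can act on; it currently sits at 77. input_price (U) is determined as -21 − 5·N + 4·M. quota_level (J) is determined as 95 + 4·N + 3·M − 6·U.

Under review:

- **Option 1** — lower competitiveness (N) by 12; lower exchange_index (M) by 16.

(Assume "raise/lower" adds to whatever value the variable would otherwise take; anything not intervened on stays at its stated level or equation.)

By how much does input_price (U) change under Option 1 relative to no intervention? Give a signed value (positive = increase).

-4

Baseline:
  N = 152
  M = 77
  U = -21 − 5·152 + 4·77 = -473
Option 1 (N − 12, M − 16):
  N = 152 − 12 = 140
  M = 77 − 16 = 61
  U = -21 − 5·140 + 4·61 = -477
Change in U: -477 − (-473) = -4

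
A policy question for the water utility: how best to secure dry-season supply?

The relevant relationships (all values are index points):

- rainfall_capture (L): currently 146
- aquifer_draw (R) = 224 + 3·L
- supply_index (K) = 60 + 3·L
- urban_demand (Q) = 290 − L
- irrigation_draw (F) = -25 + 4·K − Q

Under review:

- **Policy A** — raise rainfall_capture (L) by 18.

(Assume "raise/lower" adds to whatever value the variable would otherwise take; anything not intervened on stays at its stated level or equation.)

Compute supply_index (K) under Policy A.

Policy A (L + 18):
  L = 146 + 18 = 164
  K = 60 + 3·164 = 552

552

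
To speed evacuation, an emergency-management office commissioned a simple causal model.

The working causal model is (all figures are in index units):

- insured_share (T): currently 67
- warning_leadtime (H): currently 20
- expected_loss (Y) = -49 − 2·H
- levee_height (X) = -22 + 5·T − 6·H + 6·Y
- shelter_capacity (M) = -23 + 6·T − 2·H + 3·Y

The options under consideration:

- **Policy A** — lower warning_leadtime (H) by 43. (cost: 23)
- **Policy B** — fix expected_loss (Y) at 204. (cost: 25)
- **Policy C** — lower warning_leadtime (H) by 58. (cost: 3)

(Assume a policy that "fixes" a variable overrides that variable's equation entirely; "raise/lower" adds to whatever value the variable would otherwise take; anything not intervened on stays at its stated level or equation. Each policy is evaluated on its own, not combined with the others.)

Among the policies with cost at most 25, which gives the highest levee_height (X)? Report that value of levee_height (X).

Policy A (H − 43):
  T = 67
  H = 20 − 43 = -23
  Y = -49 − 2·(-23) = -3
  X = -22 + 5·67 − 6·(-23) + 6·(-3) = 433
Policy B (Y := 204):
  T = 67
  H = 20
  Y = 204
  X = -22 + 5·67 − 6·20 + 6·204 = 1417
Policy C (H − 58):
  T = 67
  H = 20 − 58 = -38
  Y = -49 − 2·(-38) = 27
  X = -22 + 5·67 − 6·(-38) + 6·27 = 703
Comparing — Policy A: X=433, Policy B: X=1417, Policy C: X=703. Highest is 1417 (Policy B).

1417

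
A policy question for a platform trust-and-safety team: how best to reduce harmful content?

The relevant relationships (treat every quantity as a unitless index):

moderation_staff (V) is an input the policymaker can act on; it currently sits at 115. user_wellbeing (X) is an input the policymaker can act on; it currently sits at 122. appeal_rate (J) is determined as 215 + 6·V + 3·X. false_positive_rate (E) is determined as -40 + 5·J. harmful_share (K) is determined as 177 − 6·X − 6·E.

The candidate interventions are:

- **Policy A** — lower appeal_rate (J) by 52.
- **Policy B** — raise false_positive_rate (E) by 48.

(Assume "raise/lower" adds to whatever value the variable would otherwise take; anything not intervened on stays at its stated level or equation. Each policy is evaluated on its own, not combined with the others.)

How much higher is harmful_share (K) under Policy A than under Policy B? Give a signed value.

1848

Policy A (J − 52):
  V = 115
  X = 122
  J = 215 + 6·115 + 3·122 (−52 from intervention) = 1219
  E = -40 + 5·1219 = 6055
  K = 177 − 6·122 − 6·6055 = -36885
Policy B (E + 48):
  V = 115
  X = 122
  J = 215 + 6·115 + 3·122 = 1271
  E = -40 + 5·1271 (+48 from intervention) = 6363
  K = 177 − 6·122 − 6·6363 = -38733
K: -36885 − (-38733) = 1848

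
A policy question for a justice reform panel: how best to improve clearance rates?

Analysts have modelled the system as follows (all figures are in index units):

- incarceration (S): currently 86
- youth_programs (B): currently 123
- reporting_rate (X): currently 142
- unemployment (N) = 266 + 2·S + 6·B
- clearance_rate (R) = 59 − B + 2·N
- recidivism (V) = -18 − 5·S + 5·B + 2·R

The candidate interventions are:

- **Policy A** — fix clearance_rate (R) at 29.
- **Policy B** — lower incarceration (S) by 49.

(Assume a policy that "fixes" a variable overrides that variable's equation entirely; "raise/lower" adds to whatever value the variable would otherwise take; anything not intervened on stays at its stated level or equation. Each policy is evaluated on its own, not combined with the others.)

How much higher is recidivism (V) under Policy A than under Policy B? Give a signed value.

-4371

Policy A (R := 29):
  S = 86
  B = 123
  N = 266 + 2·86 + 6·123 = 1176
  R = 29
  V = -18 − 5·86 + 5·123 + 2·29 = 225
Policy B (S − 49):
  S = 86 − 49 = 37
  B = 123
  N = 266 + 2·37 + 6·123 = 1078
  R = 59 − 123 + 2·1078 = 2092
  V = -18 − 5·37 + 5·123 + 2·2092 = 4596
V: 225 − 4596 = -4371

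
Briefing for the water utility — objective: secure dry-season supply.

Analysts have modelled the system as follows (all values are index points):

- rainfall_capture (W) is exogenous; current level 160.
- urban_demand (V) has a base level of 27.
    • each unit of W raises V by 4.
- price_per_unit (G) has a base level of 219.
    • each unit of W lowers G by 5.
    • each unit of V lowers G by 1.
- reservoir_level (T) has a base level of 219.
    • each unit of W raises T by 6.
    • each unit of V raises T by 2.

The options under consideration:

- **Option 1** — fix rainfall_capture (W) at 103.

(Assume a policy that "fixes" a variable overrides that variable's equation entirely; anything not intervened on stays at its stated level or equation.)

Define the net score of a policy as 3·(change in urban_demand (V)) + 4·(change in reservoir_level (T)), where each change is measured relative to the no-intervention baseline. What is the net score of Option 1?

-3876

Baseline:
  W = 160
  V = 27 + 4·160 = 667
  T = 219 + 6·160 + 2·667 = 2513
Option 1 (W := 103):
  W = 103
  V = 27 + 4·103 = 439
  T = 219 + 6·103 + 2·439 = 1715
ΔV = 439 − 667 = -228; ΔT = 1715 − 2513 = -798
Score = 3·(-228) + 4·(-798) = -3876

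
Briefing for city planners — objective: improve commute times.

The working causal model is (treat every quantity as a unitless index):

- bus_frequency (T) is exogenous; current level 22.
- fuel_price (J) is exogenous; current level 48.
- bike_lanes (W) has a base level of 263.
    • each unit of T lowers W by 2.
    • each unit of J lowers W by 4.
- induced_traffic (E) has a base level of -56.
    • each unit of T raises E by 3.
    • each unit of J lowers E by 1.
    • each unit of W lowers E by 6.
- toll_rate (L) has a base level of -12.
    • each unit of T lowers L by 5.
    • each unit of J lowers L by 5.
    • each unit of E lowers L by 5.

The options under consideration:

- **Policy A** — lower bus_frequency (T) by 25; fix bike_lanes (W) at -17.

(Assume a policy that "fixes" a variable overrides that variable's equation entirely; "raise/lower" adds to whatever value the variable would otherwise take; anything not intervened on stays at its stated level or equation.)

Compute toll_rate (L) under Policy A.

Policy A (T − 25, W := -17):
  T = 22 − 25 = -3
  J = 48
  W = -17
  E = -56 + 3·(-3) − 48 − 6·(-17) = -11
  L = -12 − 5·(-3) − 5·48 − 5·(-11) = -182

-182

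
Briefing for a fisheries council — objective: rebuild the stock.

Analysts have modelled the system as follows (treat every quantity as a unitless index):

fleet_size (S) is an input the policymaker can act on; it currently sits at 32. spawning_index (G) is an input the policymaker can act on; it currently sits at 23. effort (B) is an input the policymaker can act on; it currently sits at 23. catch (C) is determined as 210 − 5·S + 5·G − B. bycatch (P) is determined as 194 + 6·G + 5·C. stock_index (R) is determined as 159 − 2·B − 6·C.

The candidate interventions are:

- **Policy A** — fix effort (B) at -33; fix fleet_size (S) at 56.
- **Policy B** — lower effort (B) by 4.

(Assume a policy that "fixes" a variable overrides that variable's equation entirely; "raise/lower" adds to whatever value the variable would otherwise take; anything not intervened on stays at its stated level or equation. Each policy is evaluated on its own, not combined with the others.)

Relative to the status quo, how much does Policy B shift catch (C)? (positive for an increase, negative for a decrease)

4

Baseline:
  S = 32
  G = 23
  B = 23
  C = 210 − 5·32 + 5·23 − 23 = 142
Policy B (B − 4):
  S = 32
  G = 23
  B = 23 − 4 = 19
  C = 210 − 5·32 + 5·23 − 19 = 146
Change in C: 146 − 142 = 4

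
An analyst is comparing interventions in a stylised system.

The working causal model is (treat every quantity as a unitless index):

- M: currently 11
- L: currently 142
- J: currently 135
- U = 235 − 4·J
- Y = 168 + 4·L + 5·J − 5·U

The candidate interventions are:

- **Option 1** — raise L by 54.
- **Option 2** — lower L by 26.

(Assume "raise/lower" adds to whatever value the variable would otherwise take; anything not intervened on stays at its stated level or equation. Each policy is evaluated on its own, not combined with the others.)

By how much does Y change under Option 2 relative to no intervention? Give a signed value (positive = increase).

Baseline:
  L = 142
  J = 135
  U = 235 − 4·135 = -305
  Y = 168 + 4·142 + 5·135 − 5·(-305) = 2936
Option 2 (L − 26):
  L = 142 − 26 = 116
  J = 135
  U = 235 − 4·135 = -305
  Y = 168 + 4·116 + 5·135 − 5·(-305) = 2832
Change in Y: 2832 − 2936 = -104

-104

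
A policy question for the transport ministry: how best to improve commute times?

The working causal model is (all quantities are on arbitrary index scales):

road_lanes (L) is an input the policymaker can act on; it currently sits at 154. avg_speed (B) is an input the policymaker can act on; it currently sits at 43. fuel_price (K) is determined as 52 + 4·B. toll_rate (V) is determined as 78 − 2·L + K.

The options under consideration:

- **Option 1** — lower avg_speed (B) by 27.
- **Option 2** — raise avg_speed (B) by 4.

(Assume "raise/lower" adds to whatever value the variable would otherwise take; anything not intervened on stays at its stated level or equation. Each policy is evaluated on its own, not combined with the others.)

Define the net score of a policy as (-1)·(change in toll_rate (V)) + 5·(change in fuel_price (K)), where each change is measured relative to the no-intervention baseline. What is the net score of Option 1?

-432

Baseline:
  L = 154
  B = 43
  K = 52 + 4·43 = 224
  V = 78 − 2·154 + 224 = -6
Option 1 (B − 27):
  L = 154
  B = 43 − 27 = 16
  K = 52 + 4·16 = 116
  V = 78 − 2·154 + 116 = -114
ΔV = -114 − (-6) = -108; ΔK = 116 − 224 = -108
Score = (-1)·(-108) + 5·(-108) = -432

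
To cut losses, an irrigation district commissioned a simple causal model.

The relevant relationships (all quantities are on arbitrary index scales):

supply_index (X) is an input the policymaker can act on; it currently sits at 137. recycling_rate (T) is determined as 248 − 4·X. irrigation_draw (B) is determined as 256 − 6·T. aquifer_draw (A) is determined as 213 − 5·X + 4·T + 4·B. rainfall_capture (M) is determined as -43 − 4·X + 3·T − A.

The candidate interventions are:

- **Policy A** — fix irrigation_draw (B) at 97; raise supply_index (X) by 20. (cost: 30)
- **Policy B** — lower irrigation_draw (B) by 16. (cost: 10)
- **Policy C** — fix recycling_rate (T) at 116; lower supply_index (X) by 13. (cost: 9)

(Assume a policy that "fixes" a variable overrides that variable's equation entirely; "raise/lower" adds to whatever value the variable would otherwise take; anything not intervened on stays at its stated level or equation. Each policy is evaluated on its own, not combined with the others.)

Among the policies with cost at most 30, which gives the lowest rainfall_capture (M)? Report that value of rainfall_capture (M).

Policy A (B := 97, X + 20):
  X = 137 + 20 = 157
  T = 248 − 4·157 = -380
  B = 97
  A = 213 − 5·157 + 4·(-380) + 4·97 = -1704
  M = -43 − 4·157 + 3·(-380) − (-1704) = -107
Policy B (B − 16):
  X = 137
  T = 248 − 4·137 = -300
  B = 256 − 6·(-300) (−16 from intervention) = 2040
  A = 213 − 5·137 + 4·(-300) + 4·2040 = 6488
  M = -43 − 4·137 + 3·(-300) − 6488 = -7979
Policy C (T := 116, X − 13):
  X = 137 − 13 = 124
  T = 116
  B = 256 − 6·116 = -440
  A = 213 − 5·124 + 4·116 + 4·(-440) = -1703
  M = -43 − 4·124 + 3·116 − (-1703) = 1512
Comparing — Policy A: M=-107, Policy B: M=-7979, Policy C: M=1512. Lowest is -7979 (Policy B).

-7979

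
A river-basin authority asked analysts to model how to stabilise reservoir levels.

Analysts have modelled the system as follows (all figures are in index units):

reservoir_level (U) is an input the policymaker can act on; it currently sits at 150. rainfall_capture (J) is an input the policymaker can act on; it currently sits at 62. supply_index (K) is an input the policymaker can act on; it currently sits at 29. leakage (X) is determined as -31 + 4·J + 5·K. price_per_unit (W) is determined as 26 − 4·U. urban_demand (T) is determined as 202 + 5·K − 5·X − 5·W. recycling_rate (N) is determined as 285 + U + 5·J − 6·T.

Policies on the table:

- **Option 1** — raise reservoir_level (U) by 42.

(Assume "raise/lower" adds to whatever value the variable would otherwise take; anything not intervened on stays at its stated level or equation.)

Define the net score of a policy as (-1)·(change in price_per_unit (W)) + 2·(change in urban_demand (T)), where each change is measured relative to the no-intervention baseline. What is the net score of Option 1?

1848

Baseline:
  U = 150
  J = 62
  K = 29
  X = -31 + 4·62 + 5·29 = 362
  W = 26 − 4·150 = -574
  T = 202 + 5·29 − 5·362 − 5·(-574) = 1407
Option 1 (U + 42):
  U = 150 + 42 = 192
  J = 62
  K = 29
  X = -31 + 4·62 + 5·29 = 362
  W = 26 − 4·192 = -742
  T = 202 + 5·29 − 5·362 − 5·(-742) = 2247
ΔW = -742 − (-574) = -168; ΔT = 2247 − 1407 = 840
Score = (-1)·(-168) + 2·840 = 1848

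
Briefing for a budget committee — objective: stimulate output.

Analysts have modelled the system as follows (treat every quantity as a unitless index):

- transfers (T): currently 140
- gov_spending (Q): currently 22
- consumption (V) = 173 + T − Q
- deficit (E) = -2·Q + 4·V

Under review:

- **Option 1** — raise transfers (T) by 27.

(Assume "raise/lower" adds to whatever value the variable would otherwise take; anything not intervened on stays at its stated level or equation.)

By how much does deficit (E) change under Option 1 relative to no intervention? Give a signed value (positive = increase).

Baseline:
  T = 140
  Q = 22
  V = 173 + 140 − 22 = 291
  E = 0 − 2·22 + 4·291 = 1120
Option 1 (T + 27):
  T = 140 + 27 = 167
  Q = 22
  V = 173 + 167 − 22 = 318
  E = 0 − 2·22 + 4·318 = 1228
Change in E: 1228 − 1120 = 108

108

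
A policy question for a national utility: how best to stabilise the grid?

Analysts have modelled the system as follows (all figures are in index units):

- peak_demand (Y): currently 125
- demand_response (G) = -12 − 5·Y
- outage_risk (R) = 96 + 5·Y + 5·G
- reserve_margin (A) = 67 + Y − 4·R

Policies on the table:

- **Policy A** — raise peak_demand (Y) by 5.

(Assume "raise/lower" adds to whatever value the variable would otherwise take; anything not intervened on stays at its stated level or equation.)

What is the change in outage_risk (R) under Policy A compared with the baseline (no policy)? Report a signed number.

-100

Baseline:
  Y = 125
  G = -12 − 5·125 = -637
  R = 96 + 5·125 + 5·(-637) = -2464
Policy A (Y + 5):
  Y = 125 + 5 = 130
  G = -12 − 5·130 = -662
  R = 96 + 5·130 + 5·(-662) = -2564
Change in R: -2564 − (-2464) = -100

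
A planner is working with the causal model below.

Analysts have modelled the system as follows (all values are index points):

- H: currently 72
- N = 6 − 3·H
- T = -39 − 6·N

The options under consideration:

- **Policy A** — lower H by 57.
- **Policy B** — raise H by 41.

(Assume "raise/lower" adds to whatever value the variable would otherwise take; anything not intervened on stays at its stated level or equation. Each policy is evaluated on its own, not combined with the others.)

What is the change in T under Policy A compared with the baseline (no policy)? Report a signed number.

Baseline:
  H = 72
  N = 6 − 3·72 = -210
  T = -39 − 6·(-210) = 1221
Policy A (H − 57):
  H = 72 − 57 = 15
  N = 6 − 3·15 = -39
  T = -39 − 6·(-39) = 195
Change in T: 195 − 1221 = -1026

-1026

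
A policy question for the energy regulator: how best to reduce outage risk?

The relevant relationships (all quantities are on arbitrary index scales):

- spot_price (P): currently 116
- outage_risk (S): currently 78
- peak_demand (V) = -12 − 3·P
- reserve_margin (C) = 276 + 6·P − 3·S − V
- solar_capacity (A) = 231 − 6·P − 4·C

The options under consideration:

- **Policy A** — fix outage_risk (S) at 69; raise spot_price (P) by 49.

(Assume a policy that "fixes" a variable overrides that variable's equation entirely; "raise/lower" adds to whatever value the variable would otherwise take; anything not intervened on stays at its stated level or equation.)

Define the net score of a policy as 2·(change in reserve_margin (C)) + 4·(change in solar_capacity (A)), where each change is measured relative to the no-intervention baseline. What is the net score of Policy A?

-7728

Baseline:
  P = 116
  S = 78
  V = -12 − 3·116 = -360
  C = 276 + 6·116 − 3·78 − (-360) = 1098
  A = 231 − 6·116 − 4·1098 = -4857
Policy A (S := 69, P + 49):
  P = 116 + 49 = 165
  S = 69
  V = -12 − 3·165 = -507
  C = 276 + 6·165 − 3·69 − (-507) = 1566
  A = 231 − 6·165 − 4·1566 = -7023
ΔC = 1566 − 1098 = 468; ΔA = -7023 − (-4857) = -2166
Score = 2·468 + 4·(-2166) = -7728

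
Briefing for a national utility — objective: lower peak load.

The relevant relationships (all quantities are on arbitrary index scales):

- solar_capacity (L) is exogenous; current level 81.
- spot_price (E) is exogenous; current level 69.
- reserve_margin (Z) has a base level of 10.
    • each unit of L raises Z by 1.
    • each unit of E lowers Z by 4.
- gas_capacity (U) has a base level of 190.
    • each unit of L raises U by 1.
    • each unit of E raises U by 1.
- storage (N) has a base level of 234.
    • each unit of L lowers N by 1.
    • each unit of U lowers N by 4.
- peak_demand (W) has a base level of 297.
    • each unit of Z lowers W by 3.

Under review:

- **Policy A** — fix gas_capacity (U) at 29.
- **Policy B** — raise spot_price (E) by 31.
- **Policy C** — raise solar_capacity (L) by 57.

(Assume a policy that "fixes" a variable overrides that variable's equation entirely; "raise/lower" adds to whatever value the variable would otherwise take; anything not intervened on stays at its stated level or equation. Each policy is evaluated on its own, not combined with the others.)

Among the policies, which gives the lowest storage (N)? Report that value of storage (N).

Policy A (U := 29):
  L = 81
  E = 69
  U = 29
  N = 234 − 81 − 4·29 = 37
Policy B (E + 31):
  L = 81
  E = 69 + 31 = 100
  U = 190 + 81 + 100 = 371
  N = 234 − 81 − 4·371 = -1331
Policy C (L + 57):
  L = 81 + 57 = 138
  E = 69
  U = 190 + 138 + 69 = 397
  N = 234 − 138 − 4·397 = -1492
Comparing — Policy A: N=37, Policy B: N=-1331, Policy C: N=-1492. Lowest is -1492 (Policy C).

-1492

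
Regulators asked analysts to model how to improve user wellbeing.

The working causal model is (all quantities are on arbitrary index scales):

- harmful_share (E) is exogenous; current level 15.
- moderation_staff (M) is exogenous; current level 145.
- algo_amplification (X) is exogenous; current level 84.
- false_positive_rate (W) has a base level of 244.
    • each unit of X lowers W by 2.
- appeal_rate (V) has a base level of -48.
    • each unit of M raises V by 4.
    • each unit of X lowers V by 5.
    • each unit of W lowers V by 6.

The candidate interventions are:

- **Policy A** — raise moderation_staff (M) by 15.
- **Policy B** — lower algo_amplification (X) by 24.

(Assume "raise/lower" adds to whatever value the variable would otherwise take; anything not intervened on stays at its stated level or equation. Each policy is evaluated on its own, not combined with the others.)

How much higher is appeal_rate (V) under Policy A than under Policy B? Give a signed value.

Policy A (M + 15):
  M = 145 + 15 = 160
  X = 84
  W = 244 − 2·84 = 76
  V = -48 + 4·160 − 5·84 − 6·76 = -284
Policy B (X − 24):
  M = 145
  X = 84 − 24 = 60
  W = 244 − 2·60 = 124
  V = -48 + 4·145 − 5·60 − 6·124 = -512
V: -284 − (-512) = 228

228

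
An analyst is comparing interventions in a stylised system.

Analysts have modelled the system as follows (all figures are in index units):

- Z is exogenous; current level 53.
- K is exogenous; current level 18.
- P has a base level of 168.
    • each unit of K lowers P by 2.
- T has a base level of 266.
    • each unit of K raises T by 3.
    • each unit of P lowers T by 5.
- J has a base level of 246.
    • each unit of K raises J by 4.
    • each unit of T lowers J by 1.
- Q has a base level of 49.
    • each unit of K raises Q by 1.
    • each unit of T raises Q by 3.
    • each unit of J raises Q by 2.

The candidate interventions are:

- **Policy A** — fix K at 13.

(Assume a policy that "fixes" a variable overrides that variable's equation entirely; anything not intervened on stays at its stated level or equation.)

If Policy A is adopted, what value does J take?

703

Policy A (K := 13):
  K = 13
  P = 168 − 2·13 = 142
  T = 266 + 3·13 − 5·142 = -405
  J = 246 + 4·13 − (-405) = 703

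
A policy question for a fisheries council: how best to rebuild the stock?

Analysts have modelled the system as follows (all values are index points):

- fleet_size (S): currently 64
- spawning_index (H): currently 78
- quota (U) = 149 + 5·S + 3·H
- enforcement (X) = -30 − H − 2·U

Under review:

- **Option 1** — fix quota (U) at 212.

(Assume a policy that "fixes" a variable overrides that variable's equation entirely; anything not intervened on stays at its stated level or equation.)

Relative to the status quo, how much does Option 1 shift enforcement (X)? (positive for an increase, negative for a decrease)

982

Baseline:
  S = 64
  H = 78
  U = 149 + 5·64 + 3·78 = 703
  X = -30 − 78 − 2·703 = -1514
Option 1 (U := 212):
  S = 64
  H = 78
  U = 212
  X = -30 − 78 − 2·212 = -532
Change in X: -532 − (-1514) = 982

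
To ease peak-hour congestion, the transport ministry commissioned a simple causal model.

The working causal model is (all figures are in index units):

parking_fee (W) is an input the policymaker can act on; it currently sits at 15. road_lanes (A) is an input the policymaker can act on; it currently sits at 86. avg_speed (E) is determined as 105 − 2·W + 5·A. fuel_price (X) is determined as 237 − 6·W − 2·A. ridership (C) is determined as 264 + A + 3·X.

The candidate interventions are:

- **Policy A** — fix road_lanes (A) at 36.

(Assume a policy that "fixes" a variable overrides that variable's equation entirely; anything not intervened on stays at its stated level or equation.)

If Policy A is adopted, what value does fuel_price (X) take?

Policy A (A := 36):
  W = 15
  A = 36
  X = 237 − 6·15 − 2·36 = 75

75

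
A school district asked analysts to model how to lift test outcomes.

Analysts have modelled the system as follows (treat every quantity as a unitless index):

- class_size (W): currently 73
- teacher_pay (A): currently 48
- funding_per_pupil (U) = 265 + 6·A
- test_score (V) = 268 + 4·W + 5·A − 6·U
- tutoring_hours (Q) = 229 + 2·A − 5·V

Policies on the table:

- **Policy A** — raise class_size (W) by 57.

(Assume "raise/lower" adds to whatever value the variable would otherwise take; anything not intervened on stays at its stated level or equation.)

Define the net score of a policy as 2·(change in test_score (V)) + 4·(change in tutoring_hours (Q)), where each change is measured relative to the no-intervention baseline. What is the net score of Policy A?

-4104

Baseline:
  W = 73
  A = 48
  U = 265 + 6·48 = 553
  V = 268 + 4·73 + 5·48 − 6·553 = -2518
  Q = 229 + 2·48 − 5·(-2518) = 12915
Policy A (W + 57):
  W = 73 + 57 = 130
  A = 48
  U = 265 + 6·48 = 553
  V = 268 + 4·130 + 5·48 − 6·553 = -2290
  Q = 229 + 2·48 − 5·(-2290) = 11775
ΔV = -2290 − (-2518) = 228; ΔQ = 11775 − 12915 = -1140
Score = 2·228 + 4·(-1140) = -4104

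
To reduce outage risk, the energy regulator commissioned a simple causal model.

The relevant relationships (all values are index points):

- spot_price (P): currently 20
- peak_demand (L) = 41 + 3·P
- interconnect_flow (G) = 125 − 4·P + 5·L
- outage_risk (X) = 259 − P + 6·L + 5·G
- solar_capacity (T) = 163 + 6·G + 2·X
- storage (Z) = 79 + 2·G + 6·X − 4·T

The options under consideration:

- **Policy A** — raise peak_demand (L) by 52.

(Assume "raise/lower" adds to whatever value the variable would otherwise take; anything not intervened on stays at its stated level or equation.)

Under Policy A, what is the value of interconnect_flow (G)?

810

Policy A (L + 52):
  P = 20
  L = 41 + 3·20 (+52 from intervention) = 153
  G = 125 − 4·20 + 5·153 = 810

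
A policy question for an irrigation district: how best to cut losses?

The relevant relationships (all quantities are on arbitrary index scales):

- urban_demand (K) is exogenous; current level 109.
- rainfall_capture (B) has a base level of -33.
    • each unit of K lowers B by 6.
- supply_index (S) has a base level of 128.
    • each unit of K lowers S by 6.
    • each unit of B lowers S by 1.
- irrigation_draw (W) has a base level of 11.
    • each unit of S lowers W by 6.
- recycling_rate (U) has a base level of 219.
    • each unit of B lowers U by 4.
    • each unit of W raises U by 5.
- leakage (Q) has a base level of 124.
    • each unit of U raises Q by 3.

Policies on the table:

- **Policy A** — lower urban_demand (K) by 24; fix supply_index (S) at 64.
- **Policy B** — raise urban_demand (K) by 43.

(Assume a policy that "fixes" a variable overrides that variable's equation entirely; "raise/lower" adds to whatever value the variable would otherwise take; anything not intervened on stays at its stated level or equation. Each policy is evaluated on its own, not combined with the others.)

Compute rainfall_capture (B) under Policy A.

Policy A (K − 24, S := 64):
  K = 109 − 24 = 85
  B = -33 − 6·85 = -543

-543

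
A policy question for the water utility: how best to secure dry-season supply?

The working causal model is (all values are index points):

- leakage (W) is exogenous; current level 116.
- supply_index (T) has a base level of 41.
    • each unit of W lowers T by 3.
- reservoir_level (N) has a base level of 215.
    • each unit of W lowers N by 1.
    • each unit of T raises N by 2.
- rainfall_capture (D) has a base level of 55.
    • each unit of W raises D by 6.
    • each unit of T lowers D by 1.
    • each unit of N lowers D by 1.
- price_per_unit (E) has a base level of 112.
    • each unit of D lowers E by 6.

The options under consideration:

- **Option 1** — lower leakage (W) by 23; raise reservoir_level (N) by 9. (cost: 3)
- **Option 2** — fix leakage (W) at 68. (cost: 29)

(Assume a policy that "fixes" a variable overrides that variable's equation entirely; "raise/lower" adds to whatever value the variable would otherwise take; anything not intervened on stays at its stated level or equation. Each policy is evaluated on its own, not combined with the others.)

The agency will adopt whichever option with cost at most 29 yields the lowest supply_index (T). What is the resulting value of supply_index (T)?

-238

Option 1 (W − 23, N + 9):
  W = 116 − 23 = 93
  T = 41 − 3·93 = -238
Option 2 (W := 68):
  W = 68
  T = 41 − 3·68 = -163
Comparing — Option 1: T=-238, Option 2: T=-163. Lowest is -238 (Option 1).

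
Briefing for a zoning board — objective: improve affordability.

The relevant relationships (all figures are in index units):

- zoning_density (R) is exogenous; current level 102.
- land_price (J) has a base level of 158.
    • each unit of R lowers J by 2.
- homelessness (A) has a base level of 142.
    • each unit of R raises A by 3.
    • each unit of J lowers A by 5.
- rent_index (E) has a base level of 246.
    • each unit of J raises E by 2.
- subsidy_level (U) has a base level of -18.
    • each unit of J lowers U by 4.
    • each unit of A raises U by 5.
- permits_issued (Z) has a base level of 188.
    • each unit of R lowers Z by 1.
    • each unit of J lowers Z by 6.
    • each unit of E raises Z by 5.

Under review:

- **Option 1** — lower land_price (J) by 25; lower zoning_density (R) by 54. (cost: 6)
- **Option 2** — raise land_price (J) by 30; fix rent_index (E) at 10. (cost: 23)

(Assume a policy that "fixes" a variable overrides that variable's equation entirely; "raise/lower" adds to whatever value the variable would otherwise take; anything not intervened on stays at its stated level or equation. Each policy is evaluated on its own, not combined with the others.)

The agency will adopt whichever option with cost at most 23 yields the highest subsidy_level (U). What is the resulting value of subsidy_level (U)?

2686

Option 1 (J − 25, R − 54):
  R = 102 − 54 = 48
  J = 158 − 2·48 (−25 from intervention) = 37
  A = 142 + 3·48 − 5·37 = 101
  U = -18 − 4·37 + 5·101 = 339
Option 2 (J + 30, E := 10):
  R = 102
  J = 158 − 2·102 (+30 from intervention) = -16
  A = 142 + 3·102 − 5·(-16) = 528
  U = -18 − 4·(-16) + 5·528 = 2686
Comparing — Option 1: U=339, Option 2: U=2686. Highest is 2686 (Option 2).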